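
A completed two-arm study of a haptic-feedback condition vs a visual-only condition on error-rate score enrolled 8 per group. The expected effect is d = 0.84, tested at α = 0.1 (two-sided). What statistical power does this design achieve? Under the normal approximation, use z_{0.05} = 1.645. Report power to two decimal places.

For two equal groups, power = Φ(d·√(n/2) − z_{α/2}).
d·√(n/2) = 0.84 × √(8/2) = 0.84 × 2.000 = 1.680.
z_β = 1.680 − 1.645 = 0.035.
Power = Φ(0.035) = 0.514.

power ≈ 0.51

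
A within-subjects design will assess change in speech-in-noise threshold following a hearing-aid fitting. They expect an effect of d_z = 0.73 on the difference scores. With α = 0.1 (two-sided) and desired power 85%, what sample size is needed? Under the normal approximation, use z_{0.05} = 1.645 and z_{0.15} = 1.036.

n = 14 pairs

For a paired (one-sample on differences) test: n = ((z_{α/2} + z_β) / d)².
z_{α/2} + z_β = 1.645 + 1.036 = 2.681.
n = (2.681 / 0.73)² = 3.673² = 13.49.
Round up.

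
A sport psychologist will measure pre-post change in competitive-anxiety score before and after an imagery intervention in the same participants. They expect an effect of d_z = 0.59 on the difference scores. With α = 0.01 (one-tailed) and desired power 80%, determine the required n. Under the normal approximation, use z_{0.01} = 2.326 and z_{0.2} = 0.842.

For a paired (one-sample on differences) test: n = ((z_{α} + z_β) / d)².
z_{α} + z_β = 2.326 + 0.842 = 3.168.
n = (3.168 / 0.59)² = 5.369² = 28.83.
Round up.

n = 29 pairs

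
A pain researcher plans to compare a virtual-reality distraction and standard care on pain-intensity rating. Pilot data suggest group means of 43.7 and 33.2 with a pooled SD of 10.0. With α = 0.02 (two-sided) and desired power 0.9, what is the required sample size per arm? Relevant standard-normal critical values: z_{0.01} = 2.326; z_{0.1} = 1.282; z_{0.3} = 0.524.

Cohen's d = |M₁ − M₂| / SD_pooled = |43.7 − 33.2| / 10.0 = 10.5 / 10.0 = 1.050.
For two independent groups with equal n: n = 2·((z_{α/2} + z_β) / d)².
z_{α/2} + z_β = 2.326 + 1.282 = 3.608.
n = 2 × (3.608 / 1.050)² = 2 × 3.436² = 2 × 11.81 = 23.6.
Round up to the next whole participant.

n = 24 per group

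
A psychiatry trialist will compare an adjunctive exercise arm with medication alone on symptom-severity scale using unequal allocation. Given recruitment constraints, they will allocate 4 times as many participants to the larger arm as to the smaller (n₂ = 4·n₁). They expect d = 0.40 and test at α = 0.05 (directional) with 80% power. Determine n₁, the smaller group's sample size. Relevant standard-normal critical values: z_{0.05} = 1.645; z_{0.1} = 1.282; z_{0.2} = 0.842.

With allocation ratio k = n₂/n₁ = 4, Var(x̄₁−x̄₂) = σ²(1/n₁ + 1/(k·n₁)) = σ²·(k+1)/(k·n₁).
So n₁ = (1 + 1/k)·((z_{α} + z_β)/d)² = 1.250 × (2.487/0.40)².
n₁ = 1.250 × 38.66 = 48.3.
Round up: n₁ = 49, giving n₂ = 4 × 49 = 196.

n₁ = 49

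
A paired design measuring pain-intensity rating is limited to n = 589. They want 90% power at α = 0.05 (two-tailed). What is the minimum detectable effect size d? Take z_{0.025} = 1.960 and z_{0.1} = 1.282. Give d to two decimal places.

d_min ≈ 0.13

For a single sample (or paired design) of n = 589: d_min = (z_{α/2} + z_β)/√n.
z-sum = 1.960 + 1.282 = 3.242.
d_min = 3.242 / √589 = 3.242 / 24.269 = 0.134.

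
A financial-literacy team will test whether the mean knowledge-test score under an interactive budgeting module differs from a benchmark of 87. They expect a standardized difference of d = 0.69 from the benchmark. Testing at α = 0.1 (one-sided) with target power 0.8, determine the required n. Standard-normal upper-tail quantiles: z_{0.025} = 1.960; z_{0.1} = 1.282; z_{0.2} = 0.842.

n = 10

For a one-sample test: n = ((z_{α} + z_β) / d)².
z_{α} + z_β = 1.282 + 0.842 = 2.124.
n = (2.124 / 0.69)² = 3.078² = 9.48.
Round up.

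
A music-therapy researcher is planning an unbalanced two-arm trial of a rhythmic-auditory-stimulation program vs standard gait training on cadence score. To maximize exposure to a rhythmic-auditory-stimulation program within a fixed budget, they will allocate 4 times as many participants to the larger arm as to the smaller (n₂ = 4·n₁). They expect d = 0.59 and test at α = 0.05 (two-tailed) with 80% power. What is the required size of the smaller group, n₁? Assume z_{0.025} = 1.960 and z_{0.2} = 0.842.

With allocation ratio k = n₂/n₁ = 4, Var(x̄₁−x̄₂) = σ²(1/n₁ + 1/(k·n₁)) = σ²·(k+1)/(k·n₁).
So n₁ = (1 + 1/k)·((z_{α/2} + z_β)/d)² = 1.250 × (2.802/0.59)².
n₁ = 1.250 × 22.55 = 28.2.
Round up: n₁ = 29, giving n₂ = 4 × 29 = 116.

n₁ = 29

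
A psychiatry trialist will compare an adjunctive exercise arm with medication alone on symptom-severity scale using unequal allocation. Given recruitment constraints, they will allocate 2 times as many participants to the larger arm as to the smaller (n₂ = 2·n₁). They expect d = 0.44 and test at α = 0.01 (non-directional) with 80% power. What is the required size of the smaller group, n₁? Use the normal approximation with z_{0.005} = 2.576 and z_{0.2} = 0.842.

n₁ = 91

With allocation ratio k = n₂/n₁ = 2, Var(x̄₁−x̄₂) = σ²(1/n₁ + 1/(k·n₁)) = σ²·(k+1)/(k·n₁).
So n₁ = (1 + 1/k)·((z_{α/2} + z_β)/d)² = 1.500 × (3.418/0.44)².
n₁ = 1.500 × 60.34 = 90.5.
Round up: n₁ = 91, giving n₂ = 2 × 91 = 182.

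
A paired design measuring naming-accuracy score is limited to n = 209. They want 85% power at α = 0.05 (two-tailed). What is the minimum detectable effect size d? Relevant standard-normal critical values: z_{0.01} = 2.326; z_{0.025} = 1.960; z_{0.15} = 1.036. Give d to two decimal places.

For a single sample (or paired design) of n = 209: d_min = (z_{α/2} + z_β)/√n.
z-sum = 1.960 + 1.036 = 2.996.
d_min = 2.996 / √209 = 2.996 / 14.457 = 0.207.

d_min ≈ 0.21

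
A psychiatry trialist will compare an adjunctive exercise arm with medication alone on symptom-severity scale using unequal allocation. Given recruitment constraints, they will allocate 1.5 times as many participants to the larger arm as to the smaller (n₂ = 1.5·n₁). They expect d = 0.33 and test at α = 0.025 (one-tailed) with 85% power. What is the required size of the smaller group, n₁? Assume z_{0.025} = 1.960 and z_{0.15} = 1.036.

n₁ = 138

With allocation ratio k = n₂/n₁ = 1.5, Var(x̄₁−x̄₂) = σ²(1/n₁ + 1/(k·n₁)) = σ²·(k+1)/(k·n₁).
So n₁ = (1 + 1/k)·((z_{α} + z_β)/d)² = 1.667 × (2.996/0.33)².
n₁ = 1.667 × 82.42 = 137.4.
Round up: n₁ = 138, giving n₂ = 1.5 × 138 = 207.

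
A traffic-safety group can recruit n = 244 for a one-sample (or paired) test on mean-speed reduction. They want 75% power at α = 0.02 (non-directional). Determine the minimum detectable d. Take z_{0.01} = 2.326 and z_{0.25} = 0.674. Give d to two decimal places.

d_min ≈ 0.19

For a single sample (or paired design) of n = 244: d_min = (z_{α/2} + z_β)/√n.
z-sum = 2.326 + 0.674 = 3.000.
d_min = 3.000 / √244 = 3.000 / 15.620 = 0.192.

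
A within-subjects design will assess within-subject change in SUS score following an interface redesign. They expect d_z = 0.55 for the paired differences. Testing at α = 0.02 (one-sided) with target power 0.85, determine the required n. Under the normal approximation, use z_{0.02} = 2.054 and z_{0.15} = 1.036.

n = 32 pairs

For a paired (one-sample on differences) test: n = ((z_{α} + z_β) / d)².
z_{α} + z_β = 2.054 + 1.036 = 3.090.
n = (3.090 / 0.55)² = 5.618² = 31.56.
Round up.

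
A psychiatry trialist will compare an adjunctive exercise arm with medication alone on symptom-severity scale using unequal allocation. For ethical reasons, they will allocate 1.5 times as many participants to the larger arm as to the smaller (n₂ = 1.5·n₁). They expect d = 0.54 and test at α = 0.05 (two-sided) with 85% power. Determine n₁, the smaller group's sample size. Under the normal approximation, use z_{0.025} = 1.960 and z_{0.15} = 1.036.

n₁ = 52

With allocation ratio k = n₂/n₁ = 1.5, Var(x̄₁−x̄₂) = σ²(1/n₁ + 1/(k·n₁)) = σ²·(k+1)/(k·n₁).
So n₁ = (1 + 1/k)·((z_{α/2} + z_β)/d)² = 1.667 × (2.996/0.54)².
n₁ = 1.667 × 30.78 = 51.3.
Round up: n₁ = 52, giving n₂ = 1.5 × 52 = 78.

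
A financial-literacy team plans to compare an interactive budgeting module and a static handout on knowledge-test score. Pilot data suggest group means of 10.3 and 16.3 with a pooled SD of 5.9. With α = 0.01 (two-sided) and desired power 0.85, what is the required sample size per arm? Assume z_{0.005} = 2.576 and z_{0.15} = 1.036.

n = 26 per group

Cohen's d = |M₁ − M₂| / SD_pooled = |10.3 − 16.3| / 5.9 = 6.0 / 5.9 = 1.017.
For two independent groups with equal n: n = 2·((z_{α/2} + z_β) / d)².
z_{α/2} + z_β = 2.576 + 1.036 = 3.612.
n = 2 × (3.612 / 1.017)² = 2 × 3.552² = 2 × 12.61 = 25.2.
Round up to the next whole participant.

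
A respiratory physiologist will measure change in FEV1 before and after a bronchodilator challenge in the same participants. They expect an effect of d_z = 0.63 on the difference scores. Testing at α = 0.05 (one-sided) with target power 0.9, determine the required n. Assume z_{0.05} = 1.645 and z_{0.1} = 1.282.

For a paired (one-sample on differences) test: n = ((z_{α} + z_β) / d)².
z_{α} + z_β = 1.645 + 1.282 = 2.927.
n = (2.927 / 0.63)² = 4.646² = 21.59.
Round up.

n = 22 pairs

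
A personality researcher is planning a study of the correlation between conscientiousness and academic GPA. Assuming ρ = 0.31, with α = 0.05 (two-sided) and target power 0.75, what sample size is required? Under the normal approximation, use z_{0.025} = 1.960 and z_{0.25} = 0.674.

Fisher's z: C = ½·ln((1+r)/(1−r)) = ½·ln(1.8986) = 0.3205.
n = ((z_{α/2} + z_β)/C)² + 3.
(1.960 + 0.674) / 0.3205 = 2.634 / 0.3205 = 8.218.
n = 8.218² + 3 = 67.54 + 3 = 70.5.
Round up.

n = 71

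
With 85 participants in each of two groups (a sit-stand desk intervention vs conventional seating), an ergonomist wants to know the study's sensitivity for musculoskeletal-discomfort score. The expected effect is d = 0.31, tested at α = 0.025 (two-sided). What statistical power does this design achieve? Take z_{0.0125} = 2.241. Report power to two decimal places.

For two equal groups, power = Φ(d·√(n/2) − z_{α/2}).
d·√(n/2) = 0.31 × √(85/2) = 0.31 × 6.519 = 2.021.
z_β = 2.021 − 2.241 = -0.220.
Power = Φ(-0.220) = 0.413.

power ≈ 0.41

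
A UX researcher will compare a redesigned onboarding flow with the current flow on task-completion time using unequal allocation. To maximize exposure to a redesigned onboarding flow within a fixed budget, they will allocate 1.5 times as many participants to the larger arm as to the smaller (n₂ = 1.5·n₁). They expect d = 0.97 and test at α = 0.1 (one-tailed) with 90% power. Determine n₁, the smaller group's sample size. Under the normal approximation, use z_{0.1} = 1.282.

With allocation ratio k = n₂/n₁ = 1.5, Var(x̄₁−x̄₂) = σ²(1/n₁ + 1/(k·n₁)) = σ²·(k+1)/(k·n₁).
So n₁ = (1 + 1/k)·((z_{α} + z_β)/d)² = 1.667 × (2.564/0.97)².
n₁ = 1.667 × 6.99 = 11.6.
Round up: n₁ = 12, giving n₂ = 1.5 × 12 = 18.

n₁ = 12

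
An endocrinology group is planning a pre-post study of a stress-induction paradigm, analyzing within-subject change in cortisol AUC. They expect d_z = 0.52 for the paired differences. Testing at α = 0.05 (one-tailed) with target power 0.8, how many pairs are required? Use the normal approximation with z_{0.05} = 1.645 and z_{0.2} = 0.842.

For a paired (one-sample on differences) test: n = ((z_{α} + z_β) / d)².
z_{α} + z_β = 1.645 + 0.842 = 2.487.
n = (2.487 / 0.52)² = 4.783² = 22.87.
Round up.

n = 23 pairs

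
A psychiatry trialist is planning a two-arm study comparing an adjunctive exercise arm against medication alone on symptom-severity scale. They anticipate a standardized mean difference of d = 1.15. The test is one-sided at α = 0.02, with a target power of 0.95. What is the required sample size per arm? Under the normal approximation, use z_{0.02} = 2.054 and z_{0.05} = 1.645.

n = 21 per group

For two independent groups with equal n: n = 2·((z_{α} + z_β) / d)².
z_{α} + z_β = 2.054 + 1.645 = 3.699.
n = 2 × (3.699 / 1.15)² = 2 × 3.217² = 2 × 10.35 = 20.7.
Round up to the next whole participant.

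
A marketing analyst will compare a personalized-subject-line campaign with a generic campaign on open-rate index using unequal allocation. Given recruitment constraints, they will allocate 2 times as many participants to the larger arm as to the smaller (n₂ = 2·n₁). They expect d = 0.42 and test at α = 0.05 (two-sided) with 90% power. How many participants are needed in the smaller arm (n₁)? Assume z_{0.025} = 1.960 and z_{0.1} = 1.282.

With allocation ratio k = n₂/n₁ = 2, Var(x̄₁−x̄₂) = σ²(1/n₁ + 1/(k·n₁)) = σ²·(k+1)/(k·n₁).
So n₁ = (1 + 1/k)·((z_{α/2} + z_β)/d)² = 1.500 × (3.242/0.42)².
n₁ = 1.500 × 59.58 = 89.4.
Round up: n₁ = 90, giving n₂ = 2 × 90 = 180.

n₁ = 90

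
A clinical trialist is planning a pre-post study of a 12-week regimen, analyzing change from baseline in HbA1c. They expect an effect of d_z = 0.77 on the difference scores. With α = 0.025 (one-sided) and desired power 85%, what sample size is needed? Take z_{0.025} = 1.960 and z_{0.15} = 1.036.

For a paired (one-sample on differences) test: n = ((z_{α} + z_β) / d)².
z_{α} + z_β = 1.960 + 1.036 = 2.996.
n = (2.996 / 0.77)² = 3.891² = 15.14.
Round up.

n = 16 pairs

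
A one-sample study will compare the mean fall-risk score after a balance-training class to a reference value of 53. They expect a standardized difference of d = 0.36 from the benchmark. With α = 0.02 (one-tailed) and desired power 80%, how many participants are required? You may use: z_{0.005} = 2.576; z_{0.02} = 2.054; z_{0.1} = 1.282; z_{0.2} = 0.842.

n = 65

For a one-sample test: n = ((z_{α} + z_β) / d)².
z_{α} + z_β = 2.054 + 0.842 = 2.896.
n = (2.896 / 0.36)² = 8.044² = 64.71.
Round up.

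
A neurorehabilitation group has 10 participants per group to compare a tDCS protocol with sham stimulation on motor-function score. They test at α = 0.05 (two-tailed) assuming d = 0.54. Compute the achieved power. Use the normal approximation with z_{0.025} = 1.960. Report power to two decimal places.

power ≈ 0.23

For two equal groups, power = Φ(d·√(n/2) − z_{α/2}).
d·√(n/2) = 0.54 × √(10/2) = 0.54 × 2.236 = 1.207.
z_β = 1.207 − 1.960 = -0.753.
Power = Φ(-0.753) = 0.226.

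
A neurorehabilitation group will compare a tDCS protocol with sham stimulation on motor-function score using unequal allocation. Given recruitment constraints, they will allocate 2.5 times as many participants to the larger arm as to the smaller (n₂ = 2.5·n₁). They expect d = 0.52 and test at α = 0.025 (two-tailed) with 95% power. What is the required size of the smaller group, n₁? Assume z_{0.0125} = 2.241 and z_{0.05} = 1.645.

n₁ = 79

With allocation ratio k = n₂/n₁ = 2.5, Var(x̄₁−x̄₂) = σ²(1/n₁ + 1/(k·n₁)) = σ²·(k+1)/(k·n₁).
So n₁ = (1 + 1/k)·((z_{α/2} + z_β)/d)² = 1.400 × (3.886/0.52)².
n₁ = 1.400 × 55.85 = 78.2.
Round up: n₁ = 79, giving n₂ = ⌈2.5 × 79⌉ = ⌈197.5⌉ = 198.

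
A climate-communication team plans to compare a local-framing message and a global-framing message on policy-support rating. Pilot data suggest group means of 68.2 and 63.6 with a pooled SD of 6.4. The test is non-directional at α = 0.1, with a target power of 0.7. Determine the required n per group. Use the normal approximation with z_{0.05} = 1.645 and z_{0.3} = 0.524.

Cohen's d = |M₁ − M₂| / SD_pooled = |68.2 − 63.6| / 6.4 = 4.6 / 6.4 = 0.719.
For two independent groups with equal n: n = 2·((z_{α/2} + z_β) / d)².
z_{α/2} + z_β = 1.645 + 0.524 = 2.169.
n = 2 × (2.169 / 0.719)² = 2 × 3.017² = 2 × 9.10 = 18.2.
Round up to the next whole participant.

n = 19 per group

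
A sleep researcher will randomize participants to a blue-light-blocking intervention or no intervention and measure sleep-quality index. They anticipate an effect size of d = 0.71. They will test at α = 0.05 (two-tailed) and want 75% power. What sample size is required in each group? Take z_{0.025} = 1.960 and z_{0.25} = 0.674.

For two independent groups with equal n: n = 2·((z_{α/2} + z_β) / d)².
z_{α/2} + z_β = 1.960 + 0.674 = 2.634.
n = 2 × (2.634 / 0.71)² = 2 × 3.710² = 2 × 13.76 = 27.5.
Round up to the next whole participant.

n = 28 per group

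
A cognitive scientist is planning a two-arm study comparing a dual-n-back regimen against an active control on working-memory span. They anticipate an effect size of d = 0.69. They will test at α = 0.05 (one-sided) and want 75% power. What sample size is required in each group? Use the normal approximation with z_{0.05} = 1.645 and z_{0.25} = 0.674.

For two independent groups with equal n: n = 2·((z_{α} + z_β) / d)².
z_{α} + z_β = 1.645 + 0.674 = 2.319.
n = 2 × (2.319 / 0.69)² = 2 × 3.361² = 2 × 11.30 = 22.6.
Round up to the next whole participant.

n = 23 per group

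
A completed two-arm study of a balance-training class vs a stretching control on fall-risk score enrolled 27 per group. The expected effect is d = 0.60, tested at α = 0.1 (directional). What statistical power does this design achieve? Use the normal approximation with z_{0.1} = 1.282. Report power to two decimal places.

power ≈ 0.82

For two equal groups, power = Φ(d·√(n/2) − z_{α}).
d·√(n/2) = 0.60 × √(27/2) = 0.60 × 3.674 = 2.205.
z_β = 2.205 − 1.282 = 0.923.
Power = Φ(0.923) = 0.822.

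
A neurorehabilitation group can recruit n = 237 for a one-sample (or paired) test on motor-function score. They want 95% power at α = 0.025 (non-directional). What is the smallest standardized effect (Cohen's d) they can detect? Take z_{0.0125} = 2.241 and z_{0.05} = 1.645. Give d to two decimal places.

d_min ≈ 0.25

For a single sample (or paired design) of n = 237: d_min = (z_{α/2} + z_β)/√n.
z-sum = 2.241 + 1.645 = 3.886.
d_min = 3.886 / √237 = 3.886 / 15.395 = 0.252.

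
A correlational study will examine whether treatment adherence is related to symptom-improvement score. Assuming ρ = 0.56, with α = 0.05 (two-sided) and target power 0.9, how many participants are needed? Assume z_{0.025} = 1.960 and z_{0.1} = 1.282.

n = 30

Fisher's z: C = ½·ln((1+r)/(1−r)) = ½·ln(3.5455) = 0.6328.
n = ((z_{α/2} + z_β)/C)² + 3.
(1.960 + 1.282) / 0.6328 = 3.242 / 0.6328 = 5.123.
n = 5.123² + 3 = 26.25 + 3 = 29.2.
Round up.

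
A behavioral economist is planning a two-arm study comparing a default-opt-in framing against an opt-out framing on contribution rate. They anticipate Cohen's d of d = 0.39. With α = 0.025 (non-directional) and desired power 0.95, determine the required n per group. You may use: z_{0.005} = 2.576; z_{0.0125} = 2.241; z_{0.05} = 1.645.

For two independent groups with equal n: n = 2·((z_{α/2} + z_β) / d)².
z_{α/2} + z_β = 2.241 + 1.645 = 3.886.
n = 2 × (3.886 / 0.39)² = 2 × 9.964² = 2 × 99.28 = 198.6.
Round up to the next whole participant.

n = 199 per group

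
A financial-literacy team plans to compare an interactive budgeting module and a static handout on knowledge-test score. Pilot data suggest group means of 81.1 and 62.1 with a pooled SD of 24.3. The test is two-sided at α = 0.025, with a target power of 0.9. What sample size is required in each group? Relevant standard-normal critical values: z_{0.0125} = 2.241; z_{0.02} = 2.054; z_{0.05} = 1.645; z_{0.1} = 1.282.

n = 41 per group

Cohen's d = |M₁ − M₂| / SD_pooled = |81.1 − 62.1| / 24.3 = 19.0 / 24.3 = 0.782.
For two independent groups with equal n: n = 2·((z_{α/2} + z_β) / d)².
z_{α/2} + z_β = 2.241 + 1.282 = 3.523.
n = 2 × (3.523 / 0.782)² = 2 × 4.505² = 2 × 20.30 = 40.6.
Round up to the next whole participant.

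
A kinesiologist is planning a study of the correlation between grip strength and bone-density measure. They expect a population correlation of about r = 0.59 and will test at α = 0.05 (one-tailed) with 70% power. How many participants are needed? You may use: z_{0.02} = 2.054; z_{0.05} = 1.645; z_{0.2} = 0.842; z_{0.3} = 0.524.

n = 14

Fisher's z: C = ½·ln((1+r)/(1−r)) = ½·ln(3.8780) = 0.6777.
n = ((z_{α} + z_β)/C)² + 3.
(1.645 + 0.524) / 0.6777 = 2.169 / 0.6777 = 3.201.
n = 3.201² + 3 = 10.24 + 3 = 13.2.
Round up.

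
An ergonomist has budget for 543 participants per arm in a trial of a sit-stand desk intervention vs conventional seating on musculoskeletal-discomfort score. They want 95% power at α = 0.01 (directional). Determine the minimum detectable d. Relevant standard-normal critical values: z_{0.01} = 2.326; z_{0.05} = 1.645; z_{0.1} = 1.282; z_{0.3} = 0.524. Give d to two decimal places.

For two independent groups of n = 543 each: d_min = (z_{α} + z_β)·√(2/n).
z-sum = 2.326 + 1.645 = 3.971.
d_min = 3.971 × √(2/543) = 3.971 × 0.0607 = 0.241.

d_min ≈ 0.24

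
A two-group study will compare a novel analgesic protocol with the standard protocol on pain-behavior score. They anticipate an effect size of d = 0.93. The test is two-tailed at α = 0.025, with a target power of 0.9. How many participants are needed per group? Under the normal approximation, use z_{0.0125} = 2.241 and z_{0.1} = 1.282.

n = 29 per group

For two independent groups with equal n: n = 2·((z_{α/2} + z_β) / d)².
z_{α/2} + z_β = 2.241 + 1.282 = 3.523.
n = 2 × (3.523 / 0.93)² = 2 × 3.788² = 2 × 14.35 = 28.7.
Round up to the next whole participant.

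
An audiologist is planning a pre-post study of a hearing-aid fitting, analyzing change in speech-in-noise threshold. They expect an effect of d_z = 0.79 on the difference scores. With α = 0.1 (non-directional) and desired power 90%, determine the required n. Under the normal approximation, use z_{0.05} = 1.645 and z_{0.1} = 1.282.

For a paired (one-sample on differences) test: n = ((z_{α/2} + z_β) / d)².
z_{α/2} + z_β = 1.645 + 1.282 = 2.927.
n = (2.927 / 0.79)² = 3.705² = 13.73.
Round up.

n = 14 pairs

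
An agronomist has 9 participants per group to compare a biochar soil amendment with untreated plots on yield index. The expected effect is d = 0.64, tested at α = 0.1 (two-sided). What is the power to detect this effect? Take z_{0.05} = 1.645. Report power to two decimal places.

For two equal groups, power = Φ(d·√(n/2) − z_{α/2}).
d·√(n/2) = 0.64 × √(9/2) = 0.64 × 2.121 = 1.358.
z_β = 1.358 − 1.645 = -0.287.
Power = Φ(-0.287) = 0.387.

power ≈ 0.39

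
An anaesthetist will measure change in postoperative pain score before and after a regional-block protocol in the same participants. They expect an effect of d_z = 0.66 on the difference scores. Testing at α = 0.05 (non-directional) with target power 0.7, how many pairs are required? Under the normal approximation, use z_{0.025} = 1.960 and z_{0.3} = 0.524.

n = 15 pairs

For a paired (one-sample on differences) test: n = ((z_{α/2} + z_β) / d)².
z_{α/2} + z_β = 1.960 + 0.524 = 2.484.
n = (2.484 / 0.66)² = 3.764² = 14.16.
Round up.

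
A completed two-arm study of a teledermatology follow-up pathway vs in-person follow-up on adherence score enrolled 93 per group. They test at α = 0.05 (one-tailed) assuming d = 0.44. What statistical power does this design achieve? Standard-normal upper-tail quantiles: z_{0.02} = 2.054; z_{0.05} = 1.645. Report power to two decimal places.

For two equal groups, power = Φ(d·√(n/2) − z_{α}).
d·√(n/2) = 0.44 × √(93/2) = 0.44 × 6.819 = 3.000.
z_β = 3.000 − 1.645 = 1.355.
Power = Φ(1.355) = 0.912.

power ≈ 0.91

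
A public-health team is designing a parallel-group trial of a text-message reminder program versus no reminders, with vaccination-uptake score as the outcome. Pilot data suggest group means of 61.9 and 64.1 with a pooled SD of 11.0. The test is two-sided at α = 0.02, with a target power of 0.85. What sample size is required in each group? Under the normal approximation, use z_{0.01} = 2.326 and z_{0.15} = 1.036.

Cohen's d = |M₁ − M₂| / SD_pooled = |61.9 − 64.1| / 11.0 = 2.2 / 11.0 = 0.200.
For two independent groups with equal n: n = 2·((z_{α/2} + z_β) / d)².
z_{α/2} + z_β = 2.326 + 1.036 = 3.362.
n = 2 × (3.362 / 0.200)² = 2 × 16.810² = 2 × 282.58 = 565.2.
Round up to the next whole participant.

n = 566 per group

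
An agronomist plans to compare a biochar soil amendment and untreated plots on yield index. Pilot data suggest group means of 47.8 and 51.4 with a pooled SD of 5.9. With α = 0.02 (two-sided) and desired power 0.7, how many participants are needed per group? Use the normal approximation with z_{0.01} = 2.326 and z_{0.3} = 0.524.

Cohen's d = |M₁ − M₂| / SD_pooled = |47.8 − 51.4| / 5.9 = 3.6 / 5.9 = 0.610.
For two independent groups with equal n: n = 2·((z_{α/2} + z_β) / d)².
z_{α/2} + z_β = 2.326 + 0.524 = 2.850.
n = 2 × (2.850 / 0.610)² = 2 × 4.672² = 2 × 21.83 = 43.7.
Round up to the next whole participant.

n = 44 per group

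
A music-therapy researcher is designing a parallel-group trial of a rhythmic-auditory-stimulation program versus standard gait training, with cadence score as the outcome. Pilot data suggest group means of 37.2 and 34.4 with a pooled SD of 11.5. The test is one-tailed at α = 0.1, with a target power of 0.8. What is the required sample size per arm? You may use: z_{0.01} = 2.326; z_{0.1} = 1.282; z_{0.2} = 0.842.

Cohen's d = |M₁ − M₂| / SD_pooled = |37.2 − 34.4| / 11.5 = 2.8 / 11.5 = 0.243.
For two independent groups with equal n: n = 2·((z_{α} + z_β) / d)².
z_{α} + z_β = 1.282 + 0.842 = 2.124.
n = 2 × (2.124 / 0.243)² = 2 × 8.741² = 2 × 76.40 = 152.8.
Round up to the next whole participant.

n = 153 per group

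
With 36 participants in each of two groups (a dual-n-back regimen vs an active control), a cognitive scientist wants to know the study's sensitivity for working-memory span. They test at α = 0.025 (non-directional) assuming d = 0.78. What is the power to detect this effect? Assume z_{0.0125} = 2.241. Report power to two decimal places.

power ≈ 0.86

For two equal groups, power = Φ(d·√(n/2) − z_{α/2}).
d·√(n/2) = 0.78 × √(36/2) = 0.78 × 4.243 = 3.309.
z_β = 3.309 − 2.241 = 1.068.
Power = Φ(1.068) = 0.857.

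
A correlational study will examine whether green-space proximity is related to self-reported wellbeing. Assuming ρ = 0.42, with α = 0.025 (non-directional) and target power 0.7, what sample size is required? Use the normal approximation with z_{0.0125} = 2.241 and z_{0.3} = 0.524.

Fisher's z: C = ½·ln((1+r)/(1−r)) = ½·ln(2.4483) = 0.4477.
n = ((z_{α/2} + z_β)/C)² + 3.
(2.241 + 0.524) / 0.4477 = 2.765 / 0.4477 = 6.176.
n = 6.176² + 3 = 38.14 + 3 = 41.1.
Round up.

n = 42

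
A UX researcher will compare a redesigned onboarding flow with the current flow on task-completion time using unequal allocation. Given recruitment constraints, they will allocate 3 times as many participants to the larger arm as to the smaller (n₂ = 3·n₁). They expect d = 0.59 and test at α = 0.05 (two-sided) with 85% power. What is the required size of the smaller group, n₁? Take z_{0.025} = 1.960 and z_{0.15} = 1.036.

n₁ = 35

With allocation ratio k = n₂/n₁ = 3, Var(x̄₁−x̄₂) = σ²(1/n₁ + 1/(k·n₁)) = σ²·(k+1)/(k·n₁).
So n₁ = (1 + 1/k)·((z_{α/2} + z_β)/d)² = 1.333 × (2.996/0.59)².
n₁ = 1.333 × 25.79 = 34.4.
Round up: n₁ = 35, giving n₂ = 3 × 35 = 105.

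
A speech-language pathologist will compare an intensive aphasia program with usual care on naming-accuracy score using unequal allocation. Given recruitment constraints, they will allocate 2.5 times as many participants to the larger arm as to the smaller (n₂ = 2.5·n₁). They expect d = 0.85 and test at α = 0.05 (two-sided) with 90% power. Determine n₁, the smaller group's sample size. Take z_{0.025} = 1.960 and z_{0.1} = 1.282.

With allocation ratio k = n₂/n₁ = 2.5, Var(x̄₁−x̄₂) = σ²(1/n₁ + 1/(k·n₁)) = σ²·(k+1)/(k·n₁).
So n₁ = (1 + 1/k)·((z_{α/2} + z_β)/d)² = 1.400 × (3.242/0.85)².
n₁ = 1.400 × 14.55 = 20.4.
Round up: n₁ = 21, giving n₂ = ⌈2.5 × 21⌉ = ⌈52.5⌉ = 53.

n₁ = 21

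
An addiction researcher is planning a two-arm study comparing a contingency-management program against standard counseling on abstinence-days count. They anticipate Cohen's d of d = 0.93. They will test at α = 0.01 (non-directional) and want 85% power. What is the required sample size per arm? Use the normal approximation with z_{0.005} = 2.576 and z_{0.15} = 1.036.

For two independent groups with equal n: n = 2·((z_{α/2} + z_β) / d)².
z_{α/2} + z_β = 2.576 + 1.036 = 3.612.
n = 2 × (3.612 / 0.93)² = 2 × 3.884² = 2 × 15.08 = 30.2.
Round up to the next whole participant.

n = 31 per group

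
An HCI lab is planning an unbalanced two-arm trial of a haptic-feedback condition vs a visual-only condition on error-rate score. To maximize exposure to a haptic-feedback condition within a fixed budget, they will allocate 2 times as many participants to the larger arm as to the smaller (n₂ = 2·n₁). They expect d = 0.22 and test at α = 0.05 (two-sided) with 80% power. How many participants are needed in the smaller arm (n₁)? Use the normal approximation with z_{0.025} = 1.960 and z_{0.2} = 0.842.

With allocation ratio k = n₂/n₁ = 2, Var(x̄₁−x̄₂) = σ²(1/n₁ + 1/(k·n₁)) = σ²·(k+1)/(k·n₁).
So n₁ = (1 + 1/k)·((z_{α/2} + z_β)/d)² = 1.500 × (2.802/0.22)².
n₁ = 1.500 × 162.21 = 243.3.
Round up: n₁ = 244, giving n₂ = 2 × 244 = 488.

n₁ = 244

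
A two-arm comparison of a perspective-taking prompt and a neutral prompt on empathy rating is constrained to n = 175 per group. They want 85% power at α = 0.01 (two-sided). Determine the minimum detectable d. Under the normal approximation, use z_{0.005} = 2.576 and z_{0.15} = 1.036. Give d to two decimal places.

For two independent groups of n = 175 each: d_min = (z_{α/2} + z_β)·√(2/n).
z-sum = 2.576 + 1.036 = 3.612.
d_min = 3.612 × √(2/175) = 3.612 × 0.1069 = 0.386.

d_min ≈ 0.39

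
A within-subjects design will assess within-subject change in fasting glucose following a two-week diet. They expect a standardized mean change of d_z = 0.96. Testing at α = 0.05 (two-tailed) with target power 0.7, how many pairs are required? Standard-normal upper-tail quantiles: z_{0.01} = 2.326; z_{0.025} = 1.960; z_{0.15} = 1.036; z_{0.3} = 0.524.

For a paired (one-sample on differences) test: n = ((z_{α/2} + z_β) / d)².
z_{α/2} + z_β = 1.960 + 0.524 = 2.484.
n = (2.484 / 0.96)² = 2.587² = 6.70.
Round up.

n = 7 pairs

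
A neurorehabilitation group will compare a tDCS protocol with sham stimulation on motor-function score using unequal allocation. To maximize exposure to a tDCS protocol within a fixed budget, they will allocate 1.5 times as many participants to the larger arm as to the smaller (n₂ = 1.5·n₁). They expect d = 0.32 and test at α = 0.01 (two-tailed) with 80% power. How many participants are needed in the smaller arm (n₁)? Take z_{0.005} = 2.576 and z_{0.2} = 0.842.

n₁ = 191

With allocation ratio k = n₂/n₁ = 1.5, Var(x̄₁−x̄₂) = σ²(1/n₁ + 1/(k·n₁)) = σ²·(k+1)/(k·n₁).
So n₁ = (1 + 1/k)·((z_{α/2} + z_β)/d)² = 1.667 × (3.418/0.32)².
n₁ = 1.667 × 114.09 = 190.1.
Round up: n₁ = 191, giving n₂ = ⌈1.5 × 191⌉ = ⌈286.5⌉ = 287.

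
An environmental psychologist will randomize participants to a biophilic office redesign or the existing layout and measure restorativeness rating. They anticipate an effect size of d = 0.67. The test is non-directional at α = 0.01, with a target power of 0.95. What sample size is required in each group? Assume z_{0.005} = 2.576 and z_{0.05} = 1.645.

For two independent groups with equal n: n = 2·((z_{α/2} + z_β) / d)².
z_{α/2} + z_β = 2.576 + 1.645 = 4.221.
n = 2 × (4.221 / 0.67)² = 2 × 6.300² = 2 × 39.69 = 79.4.
Round up to the next whole participant.

n = 80 per group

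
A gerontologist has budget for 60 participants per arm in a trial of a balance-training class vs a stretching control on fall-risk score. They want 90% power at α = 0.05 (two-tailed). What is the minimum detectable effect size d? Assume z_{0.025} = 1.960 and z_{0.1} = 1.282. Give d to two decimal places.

For two independent groups of n = 60 each: d_min = (z_{α/2} + z_β)·√(2/n).
z-sum = 1.960 + 1.282 = 3.242.
d_min = 3.242 × √(2/60) = 3.242 × 0.1826 = 0.592.

d_min ≈ 0.59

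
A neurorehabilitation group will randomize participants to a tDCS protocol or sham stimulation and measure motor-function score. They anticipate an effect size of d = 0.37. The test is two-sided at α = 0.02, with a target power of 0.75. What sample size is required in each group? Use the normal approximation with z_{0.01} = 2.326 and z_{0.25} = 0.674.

For two independent groups with equal n: n = 2·((z_{α/2} + z_β) / d)².
z_{α/2} + z_β = 2.326 + 0.674 = 3.000.
n = 2 × (3.000 / 0.37)² = 2 × 8.108² = 2 × 65.74 = 131.5.
Round up to the next whole participant.

n = 132 per group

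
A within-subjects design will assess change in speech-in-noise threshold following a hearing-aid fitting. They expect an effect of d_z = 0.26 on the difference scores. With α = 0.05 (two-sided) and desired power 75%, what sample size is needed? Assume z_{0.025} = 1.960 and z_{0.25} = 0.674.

For a paired (one-sample on differences) test: n = ((z_{α/2} + z_β) / d)².
z_{α/2} + z_β = 1.960 + 0.674 = 2.634.
n = (2.634 / 0.26)² = 10.131² = 102.63.
Round up.

n = 103 pairs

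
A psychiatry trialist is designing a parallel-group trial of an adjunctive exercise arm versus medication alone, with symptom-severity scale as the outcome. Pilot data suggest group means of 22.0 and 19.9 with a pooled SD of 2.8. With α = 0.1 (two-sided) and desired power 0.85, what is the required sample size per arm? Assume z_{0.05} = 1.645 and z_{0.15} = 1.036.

n = 26 per group

Cohen's d = |M₁ − M₂| / SD_pooled = |22.0 − 19.9| / 2.8 = 2.1 / 2.8 = 0.750.
For two independent groups with equal n: n = 2·((z_{α/2} + z_β) / d)².
z_{α/2} + z_β = 1.645 + 1.036 = 2.681.
n = 2 × (2.681 / 0.750)² = 2 × 3.575² = 2 × 12.78 = 25.6.
Round up to the next whole participant.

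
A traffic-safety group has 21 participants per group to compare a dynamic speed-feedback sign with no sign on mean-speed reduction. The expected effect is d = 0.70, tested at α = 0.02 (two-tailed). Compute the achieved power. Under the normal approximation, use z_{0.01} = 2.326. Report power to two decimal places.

For two equal groups, power = Φ(d·√(n/2) − z_{α/2}).
d·√(n/2) = 0.70 × √(21/2) = 0.70 × 3.240 = 2.268.
z_β = 2.268 − 2.326 = -0.058.
Power = Φ(-0.058) = 0.477.

power ≈ 0.48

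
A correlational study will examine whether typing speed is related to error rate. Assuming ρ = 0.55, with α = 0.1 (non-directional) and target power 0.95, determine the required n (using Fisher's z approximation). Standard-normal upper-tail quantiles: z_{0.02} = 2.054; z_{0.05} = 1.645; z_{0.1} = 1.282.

Fisher's z: C = ½·ln((1+r)/(1−r)) = ½·ln(3.4444) = 0.6184.
n = ((z_{α/2} + z_β)/C)² + 3.
(1.645 + 1.645) / 0.6184 = 3.290 / 0.6184 = 5.320.
n = 5.320² + 3 = 28.30 + 3 = 31.3.
Round up.

n = 32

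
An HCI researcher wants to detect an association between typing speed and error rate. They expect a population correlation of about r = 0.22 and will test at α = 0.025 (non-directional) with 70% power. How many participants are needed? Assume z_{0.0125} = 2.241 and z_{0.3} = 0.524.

n = 156

Fisher's z: C = ½·ln((1+r)/(1−r)) = ½·ln(1.5641) = 0.2237.
n = ((z_{α/2} + z_β)/C)² + 3.
(2.241 + 0.524) / 0.2237 = 2.765 / 0.2237 = 12.360.
n = 12.360² + 3 = 152.78 + 3 = 155.8.
Round up.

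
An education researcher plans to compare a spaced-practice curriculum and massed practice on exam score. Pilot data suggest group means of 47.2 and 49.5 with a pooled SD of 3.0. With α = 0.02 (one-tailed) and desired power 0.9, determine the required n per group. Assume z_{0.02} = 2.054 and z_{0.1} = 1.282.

n = 38 per group

Cohen's d = |M₁ − M₂| / SD_pooled = |47.2 − 49.5| / 3.0 = 2.3 / 3.0 = 0.767.
For two independent groups with equal n: n = 2·((z_{α} + z_β) / d)².
z_{α} + z_β = 2.054 + 1.282 = 3.336.
n = 2 × (3.336 / 0.767)² = 2 × 4.349² = 2 × 18.92 = 37.8.
Round up to the next whole participant.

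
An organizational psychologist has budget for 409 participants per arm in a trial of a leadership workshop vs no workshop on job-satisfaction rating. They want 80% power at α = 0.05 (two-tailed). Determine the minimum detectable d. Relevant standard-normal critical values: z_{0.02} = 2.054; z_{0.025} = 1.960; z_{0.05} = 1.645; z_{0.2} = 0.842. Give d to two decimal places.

For two independent groups of n = 409 each: d_min = (z_{α/2} + z_β)·√(2/n).
z-sum = 1.960 + 0.842 = 2.802.
d_min = 2.802 × √(2/409) = 2.802 × 0.0699 = 0.196.

d_min ≈ 0.20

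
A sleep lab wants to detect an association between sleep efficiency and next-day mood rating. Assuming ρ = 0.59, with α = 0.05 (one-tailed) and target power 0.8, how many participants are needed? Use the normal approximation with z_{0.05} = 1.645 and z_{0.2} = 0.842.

n = 17

Fisher's z: C = ½·ln((1+r)/(1−r)) = ½·ln(3.8780) = 0.6777.
n = ((z_{α} + z_β)/C)² + 3.
(1.645 + 0.842) / 0.6777 = 2.487 / 0.6777 = 3.670.
n = 3.670² + 3 = 13.47 + 3 = 16.5.
Round up.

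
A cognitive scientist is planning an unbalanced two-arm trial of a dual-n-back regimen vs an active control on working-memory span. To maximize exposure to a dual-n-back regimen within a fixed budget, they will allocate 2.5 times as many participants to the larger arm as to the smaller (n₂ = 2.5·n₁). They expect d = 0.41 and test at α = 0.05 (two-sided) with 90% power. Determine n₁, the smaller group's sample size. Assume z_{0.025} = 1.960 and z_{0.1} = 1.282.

n₁ = 88

With allocation ratio k = n₂/n₁ = 2.5, Var(x̄₁−x̄₂) = σ²(1/n₁ + 1/(k·n₁)) = σ²·(k+1)/(k·n₁).
So n₁ = (1 + 1/k)·((z_{α/2} + z_β)/d)² = 1.400 × (3.242/0.41)².
n₁ = 1.400 × 62.53 = 87.5.
Round up: n₁ = 88, giving n₂ = 2.5 × 88 = 220.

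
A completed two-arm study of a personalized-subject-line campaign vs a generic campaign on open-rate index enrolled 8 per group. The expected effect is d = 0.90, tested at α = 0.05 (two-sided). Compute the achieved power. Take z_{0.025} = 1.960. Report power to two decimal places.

power ≈ 0.44

For two equal groups, power = Φ(d·√(n/2) − z_{α/2}).
d·√(n/2) = 0.90 × √(8/2) = 0.90 × 2.000 = 1.800.
z_β = 1.800 − 1.960 = -0.160.
Power = Φ(-0.160) = 0.436.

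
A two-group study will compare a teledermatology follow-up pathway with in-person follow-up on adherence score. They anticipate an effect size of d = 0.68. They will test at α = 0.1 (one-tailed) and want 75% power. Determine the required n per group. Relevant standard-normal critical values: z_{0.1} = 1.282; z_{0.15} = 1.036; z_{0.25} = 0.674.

n = 17 per group

For two independent groups with equal n: n = 2·((z_{α} + z_β) / d)².
z_{α} + z_β = 1.282 + 0.674 = 1.956.
n = 2 × (1.956 / 0.68)² = 2 × 2.876² = 2 × 8.27 = 16.5.
Round up to the next whole participant.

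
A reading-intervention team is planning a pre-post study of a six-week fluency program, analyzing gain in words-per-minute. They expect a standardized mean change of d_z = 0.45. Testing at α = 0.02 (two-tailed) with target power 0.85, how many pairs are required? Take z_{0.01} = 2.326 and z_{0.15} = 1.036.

n = 56 pairs

For a paired (one-sample on differences) test: n = ((z_{α/2} + z_β) / d)².
z_{α/2} + z_β = 2.326 + 1.036 = 3.362.
n = (3.362 / 0.45)² = 7.471² = 55.82.
Round up.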